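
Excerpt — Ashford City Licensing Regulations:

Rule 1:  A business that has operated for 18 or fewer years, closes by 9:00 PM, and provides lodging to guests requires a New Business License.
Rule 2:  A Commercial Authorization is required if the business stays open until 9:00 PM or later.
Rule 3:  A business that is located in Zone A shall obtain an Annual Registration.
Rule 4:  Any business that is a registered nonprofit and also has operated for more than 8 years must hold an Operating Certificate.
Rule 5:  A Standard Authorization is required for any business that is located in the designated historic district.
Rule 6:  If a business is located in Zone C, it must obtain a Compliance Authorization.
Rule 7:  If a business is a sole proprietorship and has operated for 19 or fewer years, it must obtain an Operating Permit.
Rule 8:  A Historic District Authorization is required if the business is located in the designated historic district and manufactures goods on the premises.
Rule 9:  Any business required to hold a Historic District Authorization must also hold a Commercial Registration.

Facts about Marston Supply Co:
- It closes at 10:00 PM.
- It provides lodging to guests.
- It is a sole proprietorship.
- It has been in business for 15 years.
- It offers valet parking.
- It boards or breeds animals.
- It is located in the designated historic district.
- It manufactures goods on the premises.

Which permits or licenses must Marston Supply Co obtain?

Rule 1: years in business 15 ≤ 18; closes 10:00 PM, after 9:00 PM; provides lodging to guests → New Business License not required.
Rule 2: closes 10:00 PM, after 9:00 PM → Commercial Authorization required.
Rule 3: is located in the designated historic district (not: is located in Zone A) → Annual Registration not required.
Rule 4: is a sole proprietorship (not: is a registered nonprofit); years in business 15 > 8 → Operating Certificate not required.
Rule 5: is located in the designated historic district → Standard Authorization required.
Rule 6: is located in the designated historic district (not: is located in Zone C) → Compliance Authorization not required.
Rule 7: is a sole proprietorship; years in business 15 ≤ 19 → Operating Permit required.
Rule 8: is located in the designated historic district; manufactures goods on the premises → Historic District Authorization required.
Rule 9: Historic District Authorization is required → Commercial Registration also required.

Commercial Authorization, Commercial Registration, Historic District Authorization, Operating Permit, Standard Authorization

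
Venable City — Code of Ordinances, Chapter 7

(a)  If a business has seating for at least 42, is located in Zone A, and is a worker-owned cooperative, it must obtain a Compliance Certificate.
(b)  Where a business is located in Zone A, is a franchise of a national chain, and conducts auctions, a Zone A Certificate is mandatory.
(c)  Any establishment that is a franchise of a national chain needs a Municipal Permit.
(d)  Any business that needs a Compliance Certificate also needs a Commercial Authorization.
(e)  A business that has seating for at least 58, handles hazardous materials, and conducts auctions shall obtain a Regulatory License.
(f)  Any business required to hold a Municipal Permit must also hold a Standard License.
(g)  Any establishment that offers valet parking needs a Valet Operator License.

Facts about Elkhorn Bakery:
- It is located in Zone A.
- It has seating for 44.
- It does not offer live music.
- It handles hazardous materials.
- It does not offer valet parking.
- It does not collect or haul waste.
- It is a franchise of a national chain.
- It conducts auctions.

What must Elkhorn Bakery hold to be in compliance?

(a) seating 44 ≥ 42; is located in Zone A; is a franchise of a national chain (not: is a worker-owned cooperative) → Compliance Certificate not required.
(b) is located in Zone A; is a franchise of a national chain; conducts auctions → Zone A Certificate required.
(c) is a franchise of a national chain → Municipal Permit required.
(d) Compliance Certificate is not required → no effect.
(e) seating 44 < 58; handles hazardous materials; conducts auctions → Regulatory License not required.
(f) Municipal Permit is required → Standard License also required.
(g) does not offer valet parking → Valet Operator License not required.

Municipal Permit, Standard License, Zone A Certificate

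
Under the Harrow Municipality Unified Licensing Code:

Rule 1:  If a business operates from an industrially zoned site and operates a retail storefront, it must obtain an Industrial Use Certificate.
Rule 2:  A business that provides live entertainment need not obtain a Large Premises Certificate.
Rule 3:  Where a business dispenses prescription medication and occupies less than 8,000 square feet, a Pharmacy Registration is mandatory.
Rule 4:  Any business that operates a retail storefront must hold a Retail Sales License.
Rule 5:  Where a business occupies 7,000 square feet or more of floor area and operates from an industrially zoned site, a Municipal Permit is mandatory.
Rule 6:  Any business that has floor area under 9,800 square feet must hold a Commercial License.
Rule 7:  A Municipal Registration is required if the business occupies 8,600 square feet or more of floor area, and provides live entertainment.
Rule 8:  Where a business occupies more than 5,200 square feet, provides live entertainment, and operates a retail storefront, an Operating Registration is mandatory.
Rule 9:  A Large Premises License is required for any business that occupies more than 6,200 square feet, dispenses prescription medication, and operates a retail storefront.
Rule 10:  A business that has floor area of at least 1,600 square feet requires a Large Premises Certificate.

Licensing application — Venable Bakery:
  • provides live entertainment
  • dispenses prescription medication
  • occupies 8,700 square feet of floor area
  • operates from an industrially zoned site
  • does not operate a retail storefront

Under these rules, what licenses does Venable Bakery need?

Commercial License, Municipal Permit, Municipal Registration

Rule 1: operates from an industrially zoned site; does not operate a retail storefront → Industrial Use Certificate not required.
Rule 2: provides live entertainment → exempt from Large Premises Certificate.
Rule 3: dispenses prescription medication; floor area 8,700 square feet ≥ 8,000 square feet → Pharmacy Registration not required.
Rule 4: does not operate a retail storefront → Retail Sales License not required.
Rule 5: floor area 8,700 square feet ≥ 7,000 square feet; operates from an industrially zoned site → Municipal Permit required.
Rule 6: floor area 8,700 square feet < 9,800 square feet → Commercial License required.
Rule 7: floor area 8,700 square feet ≥ 8,600 square feet; provides live entertainment → Municipal Registration required.
Rule 8: floor area 8,700 square feet > 5,200 square feet; provides live entertainment; does not operate a retail storefront → Operating Registration not required.
Rule 9: floor area 8,700 square feet > 6,200 square feet; dispenses prescription medication; does not operate a retail storefront → Large Premises License not required.
Rule 10: floor area 8,700 square feet ≥ 1,600 square feet → Large Premises Certificate required.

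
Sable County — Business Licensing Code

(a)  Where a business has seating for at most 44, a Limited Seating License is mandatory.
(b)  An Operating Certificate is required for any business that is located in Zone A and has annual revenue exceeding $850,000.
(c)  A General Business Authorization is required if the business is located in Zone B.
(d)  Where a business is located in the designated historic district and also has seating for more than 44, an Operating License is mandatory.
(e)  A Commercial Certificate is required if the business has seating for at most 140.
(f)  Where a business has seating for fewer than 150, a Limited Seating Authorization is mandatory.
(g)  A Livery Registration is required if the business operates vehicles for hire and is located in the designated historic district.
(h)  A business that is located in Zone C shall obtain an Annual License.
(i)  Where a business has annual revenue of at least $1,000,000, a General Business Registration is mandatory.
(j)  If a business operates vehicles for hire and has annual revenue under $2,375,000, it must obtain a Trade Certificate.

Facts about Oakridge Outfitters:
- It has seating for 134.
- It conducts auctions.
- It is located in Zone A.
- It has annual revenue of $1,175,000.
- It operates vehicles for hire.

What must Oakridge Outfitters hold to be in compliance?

Commercial Certificate, General Business Registration, Limited Seating Authorization, Operating Certificate, Trade Certificate

(a) seating 134 > 44 → Limited Seating License not required.
(b) is located in Zone A; revenue $1,175,000 > $850,000 → Operating Certificate required.
(c) is located in Zone A (not: is located in Zone B) → General Business Authorization not required.
(d) is located in Zone A (not: is located in the designated historic district); seating 134 > 44 → Operating License not required.
(e) seating 134 ≤ 140 → Commercial Certificate required.
(f) seating 134 < 150 → Limited Seating Authorization required.
(g) operates vehicles for hire; is located in Zone A (not: is located in the designated historic district) → Livery Registration not required.
(h) is located in Zone A (not: is located in Zone C) → Annual License not required.
(i) revenue $1,175,000 ≥ $1,000,000 → General Business Registration required.
(j) operates vehicles for hire; revenue $1,175,000 < $2,375,000 → Trade Certificate required.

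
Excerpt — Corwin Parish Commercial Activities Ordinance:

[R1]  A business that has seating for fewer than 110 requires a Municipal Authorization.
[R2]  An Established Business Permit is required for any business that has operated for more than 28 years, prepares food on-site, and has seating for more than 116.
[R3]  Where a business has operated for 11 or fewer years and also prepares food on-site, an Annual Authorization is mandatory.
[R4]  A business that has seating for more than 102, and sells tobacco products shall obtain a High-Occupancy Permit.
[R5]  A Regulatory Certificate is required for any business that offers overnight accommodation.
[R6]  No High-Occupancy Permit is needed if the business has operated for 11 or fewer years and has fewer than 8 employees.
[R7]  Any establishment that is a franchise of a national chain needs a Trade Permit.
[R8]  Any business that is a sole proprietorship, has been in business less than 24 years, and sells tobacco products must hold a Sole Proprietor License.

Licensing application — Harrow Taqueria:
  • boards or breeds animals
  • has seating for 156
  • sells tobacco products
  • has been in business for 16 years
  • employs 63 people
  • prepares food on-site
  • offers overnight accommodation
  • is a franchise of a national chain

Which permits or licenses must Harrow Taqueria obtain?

High-Occupancy Permit, Regulatory Certificate, Trade Permit

[R1] seating 156 ≥ 110 → Municipal Authorization not required.
[R2] years in business 16 ≤ 28; prepares food on-site; seating 156 > 116 → Established Business Permit not required.
[R3] years in business 16 > 11; prepares food on-site → Annual Authorization not required.
[R4] seating 156 > 102; sells tobacco products → High-Occupancy Permit required.
[R5] offers overnight accommodation → Regulatory Certificate required.
[R6] years in business 16 > 11; employees 63 ≥ 8 → High-Occupancy Permit exemption does not apply.
[R7] is a franchise of a national chain → Trade Permit required.
[R8] is a franchise of a national chain (not: is a sole proprietorship); years in business 16 < 24; sells tobacco products → Sole Proprietor License not required.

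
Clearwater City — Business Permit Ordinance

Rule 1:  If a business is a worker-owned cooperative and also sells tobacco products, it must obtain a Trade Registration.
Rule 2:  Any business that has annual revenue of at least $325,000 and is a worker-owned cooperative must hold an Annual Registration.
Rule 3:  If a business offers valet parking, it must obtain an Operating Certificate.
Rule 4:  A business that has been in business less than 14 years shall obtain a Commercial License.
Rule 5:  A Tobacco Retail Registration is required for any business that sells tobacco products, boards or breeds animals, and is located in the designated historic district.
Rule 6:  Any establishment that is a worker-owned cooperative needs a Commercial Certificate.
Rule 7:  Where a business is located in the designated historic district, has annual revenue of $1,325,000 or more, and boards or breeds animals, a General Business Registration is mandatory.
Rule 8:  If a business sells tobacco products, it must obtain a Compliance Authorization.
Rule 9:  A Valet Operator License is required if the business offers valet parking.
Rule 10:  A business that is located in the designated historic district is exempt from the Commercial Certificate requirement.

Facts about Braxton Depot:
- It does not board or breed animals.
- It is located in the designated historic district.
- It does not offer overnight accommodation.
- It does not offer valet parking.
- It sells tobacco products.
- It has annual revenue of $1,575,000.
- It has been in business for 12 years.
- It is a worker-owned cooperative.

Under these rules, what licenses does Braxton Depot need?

Annual Registration, Commercial License, Compliance Authorization, Trade Registration

Rule 1: is a worker-owned cooperative; sells tobacco products → Trade Registration required.
Rule 2: revenue $1,575,000 ≥ $325,000; is a worker-owned cooperative → Annual Registration required.
Rule 3: does not offer valet parking → Operating Certificate not required.
Rule 4: years in business 12 < 14 → Commercial License required.
Rule 5: sells tobacco products; does not board or breed animals; is located in the designated historic district → Tobacco Retail Registration not required.
Rule 6: is a worker-owned cooperative → Commercial Certificate required.
Rule 7: is located in the designated historic district; revenue $1,575,000 ≥ $1,325,000; does not board or breed animals → General Business Registration not required.
Rule 8: sells tobacco products → Compliance Authorization required.
Rule 9: does not offer valet parking → Valet Operator License not required.
Rule 10: is located in the designated historic district → exempt from Commercial Certificate.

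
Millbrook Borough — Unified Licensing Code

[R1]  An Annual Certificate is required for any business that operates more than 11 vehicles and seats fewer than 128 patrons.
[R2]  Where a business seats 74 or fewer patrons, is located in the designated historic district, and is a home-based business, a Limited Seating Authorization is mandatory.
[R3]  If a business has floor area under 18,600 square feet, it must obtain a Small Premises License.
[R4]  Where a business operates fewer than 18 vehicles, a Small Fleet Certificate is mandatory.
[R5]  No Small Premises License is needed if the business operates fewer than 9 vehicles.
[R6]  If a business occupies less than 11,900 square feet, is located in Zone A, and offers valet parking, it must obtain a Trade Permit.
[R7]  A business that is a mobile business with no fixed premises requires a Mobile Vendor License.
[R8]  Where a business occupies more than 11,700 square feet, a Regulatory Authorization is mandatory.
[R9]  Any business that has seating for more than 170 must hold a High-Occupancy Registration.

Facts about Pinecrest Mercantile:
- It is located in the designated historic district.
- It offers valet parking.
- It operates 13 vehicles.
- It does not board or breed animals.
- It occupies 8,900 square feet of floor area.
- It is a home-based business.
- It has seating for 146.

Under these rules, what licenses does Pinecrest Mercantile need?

Small Fleet Certificate, Small Premises License

[R1] vehicles 13 > 11; seating 146 ≥ 128 → Annual Certificate not required.
[R2] seating 146 > 74; is located in the designated historic district; is a home-based business → Limited Seating Authorization not required.
[R3] floor area 8,900 square feet < 18,600 square feet → Small Premises License required.
[R4] vehicles 13 < 18 → Small Fleet Certificate required.
[R5] vehicles 13 ≥ 9 → Small Premises License exemption does not apply.
[R6] floor area 8,900 square feet < 11,900 square feet; is located in the designated historic district (not: is located in Zone A); offers valet parking → Trade Permit not required.
[R7] is a home-based business (not: is a mobile business with no fixed premises) → Mobile Vendor License not required.
[R8] floor area 8,900 square feet ≤ 11,700 square feet → Regulatory Authorization not required.
[R9] seating 146 ≤ 170 → High-Occupancy Registration not required.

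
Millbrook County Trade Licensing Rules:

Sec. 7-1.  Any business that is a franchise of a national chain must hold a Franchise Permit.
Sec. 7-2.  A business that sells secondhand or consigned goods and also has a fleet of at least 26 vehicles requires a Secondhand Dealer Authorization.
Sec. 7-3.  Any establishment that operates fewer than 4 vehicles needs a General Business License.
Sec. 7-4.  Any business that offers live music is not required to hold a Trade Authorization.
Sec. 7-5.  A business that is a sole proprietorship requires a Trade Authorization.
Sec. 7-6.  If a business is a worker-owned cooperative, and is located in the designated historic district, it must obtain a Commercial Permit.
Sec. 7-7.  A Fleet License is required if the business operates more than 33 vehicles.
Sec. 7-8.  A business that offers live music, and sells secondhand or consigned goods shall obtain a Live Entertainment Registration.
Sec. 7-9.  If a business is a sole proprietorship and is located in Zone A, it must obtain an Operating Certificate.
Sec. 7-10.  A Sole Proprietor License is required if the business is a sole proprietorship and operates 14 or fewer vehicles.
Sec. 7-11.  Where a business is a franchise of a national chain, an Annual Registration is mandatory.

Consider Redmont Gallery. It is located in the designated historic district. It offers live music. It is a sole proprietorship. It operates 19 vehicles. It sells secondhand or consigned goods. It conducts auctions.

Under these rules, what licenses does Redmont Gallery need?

Live Entertainment Registration

Sec. 7-1. is a sole proprietorship (not: is a franchise of a national chain) → Franchise Permit not required.
Sec. 7-2. sells secondhand or consigned goods; vehicles 19 < 26 → Secondhand Dealer Authorization not required.
Sec. 7-3. vehicles 19 ≥ 4 → General Business License not required.
Sec. 7-4. offers live music → exempt from Trade Authorization.
Sec. 7-5. is a sole proprietorship → Trade Authorization required.
Sec. 7-6. is a sole proprietorship (not: is a worker-owned cooperative); is located in the designated historic district → Commercial Permit not required.
Sec. 7-7. vehicles 19 ≤ 33 → Fleet License not required.
Sec. 7-8. offers live music; sells secondhand or consigned goods → Live Entertainment Registration required.
Sec. 7-9. is a sole proprietorship; is located in the designated historic district (not: is located in Zone A) → Operating Certificate not required.
Sec. 7-10. is a sole proprietorship; vehicles 19 > 14 → Sole Proprietor License not required.
Sec. 7-11. is a sole proprietorship (not: is a franchise of a national chain) → Annual Registration not required.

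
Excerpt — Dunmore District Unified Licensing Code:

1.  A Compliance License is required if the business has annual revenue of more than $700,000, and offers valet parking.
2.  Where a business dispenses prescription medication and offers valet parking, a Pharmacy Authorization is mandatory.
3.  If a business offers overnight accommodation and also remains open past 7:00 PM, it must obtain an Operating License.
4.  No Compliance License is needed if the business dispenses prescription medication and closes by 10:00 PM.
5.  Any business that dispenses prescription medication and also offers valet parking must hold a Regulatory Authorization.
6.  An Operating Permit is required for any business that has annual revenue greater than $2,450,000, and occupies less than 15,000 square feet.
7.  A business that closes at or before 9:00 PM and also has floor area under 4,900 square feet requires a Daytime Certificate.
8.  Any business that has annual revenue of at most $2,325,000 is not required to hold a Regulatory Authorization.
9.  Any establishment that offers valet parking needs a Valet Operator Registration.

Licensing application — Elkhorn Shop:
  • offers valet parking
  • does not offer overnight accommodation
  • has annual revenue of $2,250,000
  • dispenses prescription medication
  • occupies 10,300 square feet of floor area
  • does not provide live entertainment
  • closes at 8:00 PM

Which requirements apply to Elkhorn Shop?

1. revenue $2,250,000 > $700,000; offers valet parking → Compliance License required.
2. dispenses prescription medication; offers valet parking → Pharmacy Authorization required.
3. does not offer overnight accommodation; closes 8:00 PM, after 7:00 PM → Operating License not required.
4. dispenses prescription medication; closes 8:00 PM, at/before 10:00 PM → exempt from Compliance License.
5. dispenses prescription medication; offers valet parking → Regulatory Authorization required.
6. revenue $2,250,000 ≤ $2,450,000; floor area 10,300 square feet < 15,000 square feet → Operating Permit not required.
7. closes 8:00 PM, at/before 9:00 PM; floor area 10,300 square feet ≥ 4,900 square feet → Daytime Certificate not required.
8. revenue $2,250,000 ≤ $2,325,000 → exempt from Regulatory Authorization.
9. offers valet parking → Valet Operator Registration required.

Pharmacy Authorization, Valet Operator Registration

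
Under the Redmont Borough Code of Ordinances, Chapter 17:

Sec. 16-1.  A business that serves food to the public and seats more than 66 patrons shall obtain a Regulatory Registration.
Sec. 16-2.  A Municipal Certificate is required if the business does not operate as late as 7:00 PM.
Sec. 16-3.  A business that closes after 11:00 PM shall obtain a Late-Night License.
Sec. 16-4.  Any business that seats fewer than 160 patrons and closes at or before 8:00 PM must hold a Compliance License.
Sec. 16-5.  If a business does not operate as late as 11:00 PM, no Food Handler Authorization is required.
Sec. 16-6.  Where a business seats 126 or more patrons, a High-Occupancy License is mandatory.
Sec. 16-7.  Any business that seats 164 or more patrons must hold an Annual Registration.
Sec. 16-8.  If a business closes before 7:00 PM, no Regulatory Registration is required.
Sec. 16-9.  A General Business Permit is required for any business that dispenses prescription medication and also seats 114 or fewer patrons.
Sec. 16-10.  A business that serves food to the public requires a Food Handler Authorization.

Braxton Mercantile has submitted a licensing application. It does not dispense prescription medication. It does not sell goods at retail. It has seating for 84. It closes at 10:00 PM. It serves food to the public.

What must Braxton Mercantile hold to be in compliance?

Regulatory Registration

Sec. 16-1. serves food to the public; seating 84 > 66 → Regulatory Registration required.
Sec. 16-2. closes 10:00 PM, after 7:00 PM → Municipal Certificate not required.
Sec. 16-3. closes 10:00 PM, at/before 11:00 PM → Late-Night License not required.
Sec. 16-4. seating 84 < 160; closes 10:00 PM, after 8:00 PM → Compliance License not required.
Sec. 16-5. closes 10:00 PM, at/before 11:00 PM → exempt from Food Handler Authorization.
Sec. 16-6. seating 84 < 126 → High-Occupancy License not required.
Sec. 16-7. seating 84 < 164 → Annual Registration not required.
Sec. 16-8. closes 10:00 PM, after 7:00 PM → Regulatory Registration exemption does not apply.
Sec. 16-9. does not dispense prescription medication; seating 84 ≤ 114 → General Business Permit not required.
Sec. 16-10. serves food to the public → Food Handler Authorization required.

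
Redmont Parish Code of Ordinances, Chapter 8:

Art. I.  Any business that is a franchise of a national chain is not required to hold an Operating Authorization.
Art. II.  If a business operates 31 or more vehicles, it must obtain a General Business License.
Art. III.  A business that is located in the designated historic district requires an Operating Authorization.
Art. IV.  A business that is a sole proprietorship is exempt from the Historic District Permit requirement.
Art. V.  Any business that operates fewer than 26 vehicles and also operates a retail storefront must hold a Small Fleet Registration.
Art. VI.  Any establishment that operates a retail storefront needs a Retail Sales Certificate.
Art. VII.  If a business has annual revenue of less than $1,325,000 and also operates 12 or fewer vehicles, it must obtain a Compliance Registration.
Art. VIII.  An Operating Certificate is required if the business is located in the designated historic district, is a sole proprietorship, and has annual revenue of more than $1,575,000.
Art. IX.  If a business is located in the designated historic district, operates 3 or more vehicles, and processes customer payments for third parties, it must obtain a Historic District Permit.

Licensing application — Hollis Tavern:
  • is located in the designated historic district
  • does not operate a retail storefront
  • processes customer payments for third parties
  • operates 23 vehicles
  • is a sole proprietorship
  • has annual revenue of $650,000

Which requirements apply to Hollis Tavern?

Art. I. is a sole proprietorship (not: is a franchise of a national chain) → Operating Authorization exemption does not apply.
Art. II. vehicles 23 < 31 → General Business License not required.
Art. III. is located in the designated historic district → Operating Authorization required.
Art. IV. is a sole proprietorship → exempt from Historic District Permit.
Art. V. vehicles 23 < 26; does not operate a retail storefront → Small Fleet Registration not required.
Art. VI. does not operate a retail storefront → Retail Sales Certificate not required.
Art. VII. revenue $650,000 < $1,325,000; vehicles 23 > 12 → Compliance Registration not required.
Art. VIII. is located in the designated historic district; is a sole proprietorship; revenue $650,000 ≤ $1,575,000 → Operating Certificate not required.
Art. IX. is located in the designated historic district; vehicles 23 ≥ 3; processes customer payments for third parties → Historic District Permit required.

Operating Authorization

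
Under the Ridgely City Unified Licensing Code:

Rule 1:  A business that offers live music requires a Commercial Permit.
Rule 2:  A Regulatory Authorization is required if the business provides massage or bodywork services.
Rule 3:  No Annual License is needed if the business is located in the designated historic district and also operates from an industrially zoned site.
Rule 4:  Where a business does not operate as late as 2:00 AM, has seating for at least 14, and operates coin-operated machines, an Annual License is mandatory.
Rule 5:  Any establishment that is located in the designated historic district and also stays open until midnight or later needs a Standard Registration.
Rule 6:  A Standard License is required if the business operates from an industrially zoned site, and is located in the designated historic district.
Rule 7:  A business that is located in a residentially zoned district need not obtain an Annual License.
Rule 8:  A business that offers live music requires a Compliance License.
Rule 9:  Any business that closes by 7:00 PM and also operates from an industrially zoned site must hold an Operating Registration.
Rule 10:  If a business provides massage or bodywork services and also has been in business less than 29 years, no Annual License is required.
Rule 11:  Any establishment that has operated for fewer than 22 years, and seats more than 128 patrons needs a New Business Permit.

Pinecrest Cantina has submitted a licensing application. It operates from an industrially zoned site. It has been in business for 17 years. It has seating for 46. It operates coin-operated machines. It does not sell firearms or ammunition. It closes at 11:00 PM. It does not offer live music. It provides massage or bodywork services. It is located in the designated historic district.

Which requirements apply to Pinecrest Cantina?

Regulatory Authorization, Standard License

Rule 1: does not offer live music → Commercial Permit not required.
Rule 2: provides massage or bodywork services → Regulatory Authorization required.
Rule 3: is located in the designated historic district; operates from an industrially zoned site → exempt from Annual License.
Rule 4: closes 11:00 PM, at/before 2:00 AM; seating 46 ≥ 14; operates coin-operated machines → Annual License required.
Rule 5: is located in the designated historic district; closes 11:00 PM, at/before midnight → Standard Registration not required.
Rule 6: operates from an industrially zoned site; is located in the designated historic district → Standard License required.
Rule 7: is located in the designated historic district (not: is located in a residentially zoned district) → Annual License exemption does not apply.
Rule 8: does not offer live music → Compliance License not required.
Rule 9: closes 11:00 PM, after 7:00 PM; operates from an industrially zoned site → Operating Registration not required.
Rule 10: provides massage or bodywork services; years in business 17 < 29 → exempt from Annual License.
Rule 11: years in business 17 < 22; seating 46 ≤ 128 → New Business Permit not required.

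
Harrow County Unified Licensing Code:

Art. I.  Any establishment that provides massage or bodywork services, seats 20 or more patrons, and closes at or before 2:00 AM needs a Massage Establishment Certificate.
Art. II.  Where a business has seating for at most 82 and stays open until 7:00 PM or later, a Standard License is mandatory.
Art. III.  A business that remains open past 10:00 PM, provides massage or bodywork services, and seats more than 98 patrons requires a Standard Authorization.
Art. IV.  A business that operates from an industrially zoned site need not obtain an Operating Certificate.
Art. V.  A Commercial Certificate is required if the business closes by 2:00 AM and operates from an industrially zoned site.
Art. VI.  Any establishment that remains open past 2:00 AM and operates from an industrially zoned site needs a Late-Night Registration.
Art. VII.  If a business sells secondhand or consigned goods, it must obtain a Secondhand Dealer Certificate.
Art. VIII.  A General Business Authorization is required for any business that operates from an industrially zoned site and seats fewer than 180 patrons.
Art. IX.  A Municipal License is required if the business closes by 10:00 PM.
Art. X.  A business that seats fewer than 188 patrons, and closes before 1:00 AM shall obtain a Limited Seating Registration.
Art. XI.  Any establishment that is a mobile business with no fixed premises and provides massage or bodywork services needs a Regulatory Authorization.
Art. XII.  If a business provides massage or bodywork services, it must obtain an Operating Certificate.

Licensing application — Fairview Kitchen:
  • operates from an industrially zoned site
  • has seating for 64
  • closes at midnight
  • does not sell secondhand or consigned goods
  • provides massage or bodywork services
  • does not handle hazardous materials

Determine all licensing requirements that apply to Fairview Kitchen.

Art. I. provides massage or bodywork services; seating 64 ≥ 20; closes midnight, at/before 2:00 AM → Massage Establishment Certificate required.
Art. II. seating 64 ≤ 82; closes midnight, after 7:00 PM → Standard License required.
Art. III. closes midnight, after 10:00 PM; provides massage or bodywork services; seating 64 ≤ 98 → Standard Authorization not required.
Art. IV. operates from an industrially zoned site → exempt from Operating Certificate.
Art. V. closes midnight, at/before 2:00 AM; operates from an industrially zoned site → Commercial Certificate required.
Art. VI. closes midnight, at/before 2:00 AM; operates from an industrially zoned site → Late-Night Registration not required.
Art. VII. does not sell secondhand or consigned goods → Secondhand Dealer Certificate not required.
Art. VIII. operates from an industrially zoned site; seating 64 < 180 → General Business Authorization required.
Art. IX. closes midnight, after 10:00 PM → Municipal License not required.
Art. X. seating 64 < 188; closes midnight, at/before 1:00 AM → Limited Seating Registration required.
Art. XI. operates from an industrially zoned site (not: is a mobile business with no fixed premises); provides massage or bodywork services → Regulatory Authorization not required.
Art. XII. provides massage or bodywork services → Operating Certificate required.

Commercial Certificate, General Business Authorization, Limited Seating Registration, Massage Establishment Certificate, Standard License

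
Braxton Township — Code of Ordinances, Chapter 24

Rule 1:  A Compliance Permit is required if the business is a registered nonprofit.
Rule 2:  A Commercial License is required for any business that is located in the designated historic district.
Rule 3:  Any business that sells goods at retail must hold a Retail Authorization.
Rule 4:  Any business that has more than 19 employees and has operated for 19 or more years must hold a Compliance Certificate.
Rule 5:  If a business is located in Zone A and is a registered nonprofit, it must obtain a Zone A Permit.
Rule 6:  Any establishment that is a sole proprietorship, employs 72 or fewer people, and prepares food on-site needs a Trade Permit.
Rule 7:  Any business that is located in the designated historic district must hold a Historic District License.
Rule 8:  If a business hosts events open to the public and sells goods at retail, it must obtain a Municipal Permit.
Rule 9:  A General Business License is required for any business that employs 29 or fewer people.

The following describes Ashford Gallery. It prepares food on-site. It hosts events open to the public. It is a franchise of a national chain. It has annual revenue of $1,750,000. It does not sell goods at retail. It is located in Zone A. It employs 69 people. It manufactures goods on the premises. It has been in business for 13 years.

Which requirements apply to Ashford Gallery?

None

Rule 1: is a franchise of a national chain (not: is a registered nonprofit) → Compliance Permit not required.
Rule 2: is located in Zone A (not: is located in the designated historic district) → Commercial License not required.
Rule 3: does not sell goods at retail → Retail Authorization not required.
Rule 4: employees 69 > 19; years in business 13 < 19 → Compliance Certificate not required.
Rule 5: is located in Zone A; is a franchise of a national chain (not: is a registered nonprofit) → Zone A Permit not required.
Rule 6: is a franchise of a national chain (not: is a sole proprietorship); employees 69 ≤ 72; prepares food on-site → Trade Permit not required.
Rule 7: is located in Zone A (not: is located in the designated historic district) → Historic District License not required.
Rule 8: hosts events open to the public; does not sell goods at retail → Municipal Permit not required.
Rule 9: employees 69 > 29 → General Business License not required.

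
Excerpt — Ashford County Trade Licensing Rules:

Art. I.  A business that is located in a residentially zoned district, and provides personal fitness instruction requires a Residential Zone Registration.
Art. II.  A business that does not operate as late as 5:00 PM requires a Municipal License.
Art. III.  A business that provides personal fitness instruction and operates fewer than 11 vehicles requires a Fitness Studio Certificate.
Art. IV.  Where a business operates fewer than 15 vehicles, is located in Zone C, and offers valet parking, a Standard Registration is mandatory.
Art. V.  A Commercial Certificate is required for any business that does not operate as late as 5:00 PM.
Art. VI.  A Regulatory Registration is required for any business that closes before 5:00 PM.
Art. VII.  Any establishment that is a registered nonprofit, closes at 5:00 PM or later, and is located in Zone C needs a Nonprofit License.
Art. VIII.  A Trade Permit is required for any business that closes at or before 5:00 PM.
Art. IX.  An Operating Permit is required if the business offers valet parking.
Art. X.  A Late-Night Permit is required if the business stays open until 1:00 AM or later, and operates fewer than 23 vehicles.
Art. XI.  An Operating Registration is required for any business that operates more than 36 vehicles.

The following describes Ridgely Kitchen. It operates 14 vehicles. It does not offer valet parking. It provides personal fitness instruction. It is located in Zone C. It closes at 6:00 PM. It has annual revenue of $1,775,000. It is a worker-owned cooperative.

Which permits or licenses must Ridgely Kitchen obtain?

None

Art. I. is located in Zone C (not: is located in a residentially zoned district); provides personal fitness instruction → Residential Zone Registration not required.
Art. II. closes 6:00 PM, after 5:00 PM → Municipal License not required.
Art. III. provides personal fitness instruction; vehicles 14 ≥ 11 → Fitness Studio Certificate not required.
Art. IV. vehicles 14 < 15; is located in Zone C; does not offer valet parking → Standard Registration not required.
Art. V. closes 6:00 PM, after 5:00 PM → Commercial Certificate not required.
Art. VI. closes 6:00 PM, after 5:00 PM → Regulatory Registration not required.
Art. VII. is a worker-owned cooperative (not: is a registered nonprofit); closes 6:00 PM, after 5:00 PM; is located in Zone C → Nonprofit License not required.
Art. VIII. closes 6:00 PM, after 5:00 PM → Trade Permit not required.
Art. IX. does not offer valet parking → Operating Permit not required.
Art. X. closes 6:00 PM, at/before 1:00 AM; vehicles 14 < 23 → Late-Night Permit not required.
Art. XI. vehicles 14 ≤ 36 → Operating Registration not required.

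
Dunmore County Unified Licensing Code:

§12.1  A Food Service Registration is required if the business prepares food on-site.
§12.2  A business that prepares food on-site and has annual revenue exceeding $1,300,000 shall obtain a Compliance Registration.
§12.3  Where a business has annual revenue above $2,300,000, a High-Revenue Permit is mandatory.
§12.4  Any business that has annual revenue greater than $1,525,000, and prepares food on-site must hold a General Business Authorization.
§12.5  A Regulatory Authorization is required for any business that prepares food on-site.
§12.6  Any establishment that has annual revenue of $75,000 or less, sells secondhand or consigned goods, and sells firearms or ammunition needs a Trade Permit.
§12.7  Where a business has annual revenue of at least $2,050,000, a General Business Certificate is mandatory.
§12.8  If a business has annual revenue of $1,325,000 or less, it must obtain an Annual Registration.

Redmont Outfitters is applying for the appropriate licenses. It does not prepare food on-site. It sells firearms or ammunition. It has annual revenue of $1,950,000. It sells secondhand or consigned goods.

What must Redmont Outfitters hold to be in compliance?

§12.1 does not prepare food on-site → Food Service Registration not required.
§12.2 does not prepare food on-site; revenue $1,950,000 > $1,300,000 → Compliance Registration not required.
§12.3 revenue $1,950,000 ≤ $2,300,000 → High-Revenue Permit not required.
§12.4 revenue $1,950,000 > $1,525,000; does not prepare food on-site → General Business Authorization not required.
§12.5 does not prepare food on-site → Regulatory Authorization not required.
§12.6 revenue $1,950,000 > $75,000; sells secondhand or consigned goods; sells firearms or ammunition → Trade Permit not required.
§12.7 revenue $1,950,000 < $2,050,000 → General Business Certificate not required.
§12.8 revenue $1,950,000 > $1,325,000 → Annual Registration not required.

None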